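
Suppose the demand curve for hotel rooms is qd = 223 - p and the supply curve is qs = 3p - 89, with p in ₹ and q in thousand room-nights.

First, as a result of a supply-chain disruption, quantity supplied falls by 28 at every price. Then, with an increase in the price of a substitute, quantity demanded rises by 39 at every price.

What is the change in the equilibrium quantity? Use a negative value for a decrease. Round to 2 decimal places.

+22.25

Initially, 223 - p = 3p - 89, so 312 = 4p and p = 78, q = 145.
The shock moves the curves to qd = 262 - p and qs = 3p - 117.
Clearing the new market: 262 - p = 3p - 117, so p = 94.75 and q = 167.25.
Δq = 167.25 − 145 = +22.25.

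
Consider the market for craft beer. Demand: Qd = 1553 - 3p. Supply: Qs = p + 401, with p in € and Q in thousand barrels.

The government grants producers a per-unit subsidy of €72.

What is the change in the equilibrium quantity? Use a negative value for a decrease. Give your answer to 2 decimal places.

+54.00

Solve the original market: 1553 - 3p = p + 401, hence p = 288 and Q = 689.
Since sellers receive the price plus the subsidy, the effective supply curve becomes Qs = p + 473.
Clearing the new market: 1553 - 3p = p + 473, so p = 270 and Q = 743.
ΔQ = 743 − 689 = +54.00.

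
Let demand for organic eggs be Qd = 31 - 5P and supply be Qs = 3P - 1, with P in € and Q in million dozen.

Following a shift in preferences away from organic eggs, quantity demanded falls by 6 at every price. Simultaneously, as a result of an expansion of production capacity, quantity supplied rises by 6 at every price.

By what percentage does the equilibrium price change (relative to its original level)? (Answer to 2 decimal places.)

Original equilibrium: 31 - 5P = 3P - 1 gives 32 = 8P, so P = 4 and Q = 11.
After the shift, demand is Qd = 25 - 5P and supply is Qs = 3P + 5.
Clearing the new market: 25 - 5P = 3P + 5, so P = 2.5 and Q = 12.5.
%ΔP = (2.5 − 4) / 4 × 100 = -37.50%.

-37.50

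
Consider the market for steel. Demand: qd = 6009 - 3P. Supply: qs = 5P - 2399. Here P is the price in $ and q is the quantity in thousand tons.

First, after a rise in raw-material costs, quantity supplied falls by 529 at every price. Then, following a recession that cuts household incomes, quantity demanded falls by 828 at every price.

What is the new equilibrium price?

Before the shock: 6009 - 3P = 5P - 2399 ⇒ 8408 = 8P ⇒ P = 1051, q = 2856.
The shock moves the curves to qd = 5181 - 3P and qs = 5P - 2928.
Equate the new curves: 5181 - 3P = 5P - 2928, giving 8109 = 8P, P = 1013.625, q = 2140.125.

1013.625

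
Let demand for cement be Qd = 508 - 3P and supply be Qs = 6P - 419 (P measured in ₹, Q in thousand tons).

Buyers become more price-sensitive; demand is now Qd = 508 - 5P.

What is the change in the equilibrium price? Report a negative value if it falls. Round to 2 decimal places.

Original equilibrium: 508 - 3P = 6P - 419 gives 927 = 9P, so P = 103 and Q = 199.
With the change applied: demand Qd = 508 - 5P, supply Qs = 6P - 419.
Clearing the new market: 508 - 5P = 6P - 419, so P = 927/11 ≈ 84.2727 and Q = 953/11 ≈ 86.6364.
ΔP = 84.2727 − 103 = -18.73.

-18.73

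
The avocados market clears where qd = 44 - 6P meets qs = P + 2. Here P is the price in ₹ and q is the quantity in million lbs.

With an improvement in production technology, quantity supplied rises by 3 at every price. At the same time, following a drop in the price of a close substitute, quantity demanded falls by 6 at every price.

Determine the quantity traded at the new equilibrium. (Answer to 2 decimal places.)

Before the shock: 44 - 6P = P + 2 ⇒ 42 = 7P ⇒ P = 6, q = 8.
After the shift, demand is qd = 38 - 6P and supply is qs = P + 5.
Setting them equal: 38 - 6P = P + 5 → 33 = 7P, so P = 33/7 ≈ 4.7143 and q = 68/7 ≈ 9.7143.

9.71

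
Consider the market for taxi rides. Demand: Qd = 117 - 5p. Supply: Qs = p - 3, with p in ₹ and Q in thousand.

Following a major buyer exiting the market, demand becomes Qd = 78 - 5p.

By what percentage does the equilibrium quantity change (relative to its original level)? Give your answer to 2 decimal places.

Solve the original market: 117 - 5p = p - 3, hence p = 20 and Q = 17.
The shock moves the curves to Qd = 78 - 5p and Qs = p - 3.
Equate the new curves: 78 - 5p = p - 3, giving 81 = 6p, p = 13.5, Q = 10.5.
%ΔQ = (10.5 − 17) / 17 × 100 = -38.24%.

-38.24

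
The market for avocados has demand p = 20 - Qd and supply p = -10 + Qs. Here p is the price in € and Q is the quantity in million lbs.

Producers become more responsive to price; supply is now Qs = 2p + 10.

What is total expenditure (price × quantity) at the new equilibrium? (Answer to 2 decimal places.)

55.56

Before the shock: 20 - p = p + 10 ⇒ 10 = 2p ⇒ p = 5, Q = 15.
With the change applied: demand Qd = 20 - p, supply Qs = 2p + 10.
Equate the new curves: 20 - p = 2p + 10, giving 10 = 3p, p = 10/3 ≈ 3.3333, Q = 50/3 ≈ 16.6667.
New expenditure = 3.3333 × 16.6667 = 55.56.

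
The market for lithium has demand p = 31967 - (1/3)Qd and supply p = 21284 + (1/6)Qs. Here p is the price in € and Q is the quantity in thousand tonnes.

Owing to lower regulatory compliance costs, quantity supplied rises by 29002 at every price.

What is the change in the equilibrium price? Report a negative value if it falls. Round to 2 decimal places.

-3222.44

Before the shock: 95901 - 3p = 6p - 127704 ⇒ 223605 = 9p ⇒ p = 24845, Q = 21366.
After the shift, demand is Qd = 95901 - 3p and supply is Qs = 6p - 98702.
New equilibrium: 95901 - 3p = 6p - 98702 ⇒ 194603 = 9p ⇒ p = 194603/9 ≈ 21622.5556, Q = 93100/3 ≈ 31033.3333.
Δp = 21622.5556 − 24845 = -3222.44.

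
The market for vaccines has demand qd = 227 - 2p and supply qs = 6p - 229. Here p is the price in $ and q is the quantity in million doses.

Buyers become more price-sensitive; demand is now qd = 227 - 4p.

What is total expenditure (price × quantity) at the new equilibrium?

Original equilibrium: 227 - 2p = 6p - 229 gives 456 = 8p, so p = 57 and q = 113.
After the shift, demand is qd = 227 - 4p and supply is qs = 6p - 229.
New equilibrium: 227 - 4p = 6p - 229 ⇒ 456 = 10p ⇒ p = 45.6, q = 44.6.
New expenditure = 45.6 × 44.6 = 2033.76.

2033.76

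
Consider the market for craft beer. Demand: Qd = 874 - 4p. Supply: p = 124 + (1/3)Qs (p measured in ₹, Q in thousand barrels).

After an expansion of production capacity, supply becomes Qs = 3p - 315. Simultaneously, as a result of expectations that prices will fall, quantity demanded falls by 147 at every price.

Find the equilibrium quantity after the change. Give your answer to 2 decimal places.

Before the shock: 874 - 4p = 3p - 372 ⇒ 1246 = 7p ⇒ p = 178, Q = 162.
The new curves are Qd = 727 - 4p (demand) and Qs = 3p - 315 (supply).
Equate the new curves: 727 - 4p = 3p - 315, giving 1042 = 7p, p = 1042/7 ≈ 148.8571, Q = 921/7 ≈ 131.5714.

131.57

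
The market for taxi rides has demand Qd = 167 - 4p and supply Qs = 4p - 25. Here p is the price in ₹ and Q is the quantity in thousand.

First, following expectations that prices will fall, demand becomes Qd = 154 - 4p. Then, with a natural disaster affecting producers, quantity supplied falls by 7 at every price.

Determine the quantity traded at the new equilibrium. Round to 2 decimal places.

Original equilibrium: 167 - 4p = 4p - 25 gives 192 = 8p, so p = 24 and Q = 71.
With the change applied: demand Qd = 154 - 4p, supply Qs = 4p - 32.
Setting them equal: 154 - 4p = 4p - 32 → 186 = 8p, so p = 23.25 and Q = 61.

61.00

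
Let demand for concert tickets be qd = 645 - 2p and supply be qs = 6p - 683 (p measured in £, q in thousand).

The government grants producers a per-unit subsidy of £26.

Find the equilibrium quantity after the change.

352

Before the shock: 645 - 2p = 6p - 683 ⇒ 1328 = 8p ⇒ p = 166, q = 313.
Since sellers receive the price plus the subsidy, the effective supply curve becomes qs = 6p - 527.
Setting them equal: 645 - 2p = 6p - 527 → 1172 = 8p, so p = 146.5 and q = 352.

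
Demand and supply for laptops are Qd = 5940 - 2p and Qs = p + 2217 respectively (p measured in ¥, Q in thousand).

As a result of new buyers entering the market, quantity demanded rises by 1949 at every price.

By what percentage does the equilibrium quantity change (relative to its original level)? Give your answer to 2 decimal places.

+18.79

Initially, 5940 - 2p = p + 2217, so 3723 = 3p and p = 1241, Q = 3458.
After the shift, demand is Qd = 7889 - 2p and supply is Qs = p + 2217.
Equate the new curves: 7889 - 2p = p + 2217, giving 5672 = 3p, p = 5672/3 ≈ 1890.6667, Q = 12323/3 ≈ 4107.6667.
%ΔQ = (4107.6667 − 3458) / 3458 × 100 = +18.79%.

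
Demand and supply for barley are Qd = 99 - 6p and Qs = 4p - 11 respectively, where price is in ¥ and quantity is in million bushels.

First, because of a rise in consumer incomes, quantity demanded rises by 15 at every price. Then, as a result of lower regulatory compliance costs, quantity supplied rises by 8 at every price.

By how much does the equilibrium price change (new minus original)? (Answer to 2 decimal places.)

+0.70

Before the shock: 99 - 6p = 4p - 11 ⇒ 110 = 10p ⇒ p = 11, Q = 33.
The shock moves the curves to Qd = 114 - 6p and Qs = 4p - 3.
New equilibrium: 114 - 6p = 4p - 3 ⇒ 117 = 10p ⇒ p = 11.7, Q = 43.8.
Δp = 11.7 − 11 = +0.70.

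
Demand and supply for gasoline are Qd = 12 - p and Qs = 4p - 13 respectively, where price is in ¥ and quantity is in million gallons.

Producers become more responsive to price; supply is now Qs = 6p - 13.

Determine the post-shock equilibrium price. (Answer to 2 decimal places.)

Original equilibrium: 12 - p = 4p - 13 gives 25 = 5p, so p = 5 and Q = 7.
After the shift, demand is Qd = 12 - p and supply is Qs = 6p - 13.
New equilibrium: 12 - p = 6p - 13 ⇒ 25 = 7p ⇒ p = 25/7 ≈ 3.5714, Q = 59/7 ≈ 8.4286.

3.57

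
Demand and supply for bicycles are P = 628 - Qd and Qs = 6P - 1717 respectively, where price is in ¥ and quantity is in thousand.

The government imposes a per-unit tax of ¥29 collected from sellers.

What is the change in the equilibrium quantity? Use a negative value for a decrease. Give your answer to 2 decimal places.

Solve the original market: 628 - P = 6P - 1717, hence P = 335 and Q = 293.
Since sellers keep the price net of the tax, the effective supply curve becomes Qs = 6P - 1891.
Clearing the new market: 628 - P = 6P - 1891, so P = 2519/7 ≈ 359.8571 and Q = 1877/7 ≈ 268.1429.
ΔQ = 268.1429 − 293 = -24.86.

-24.86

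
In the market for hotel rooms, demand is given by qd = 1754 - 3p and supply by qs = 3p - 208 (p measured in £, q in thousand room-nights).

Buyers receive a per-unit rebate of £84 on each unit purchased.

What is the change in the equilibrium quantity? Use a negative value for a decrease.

Initially, 1754 - 3p = 3p - 208, so 1962 = 6p and p = 327, q = 773.
Since buyers' out-of-pocket price is the market price minus the rebate, the effective demand curve becomes qd = 2006 - 3p.
Clearing the new market: 2006 - 3p = 3p - 208, so p = 369 and q = 899.
Δq = 899 − 773 = +126.

+126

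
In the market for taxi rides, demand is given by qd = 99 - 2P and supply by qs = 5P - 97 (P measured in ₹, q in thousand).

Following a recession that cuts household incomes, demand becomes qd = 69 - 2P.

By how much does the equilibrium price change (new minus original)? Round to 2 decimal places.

Before the shock: 99 - 2P = 5P - 97 ⇒ 196 = 7P ⇒ P = 28, q = 43.
With the change applied: demand qd = 69 - 2P, supply qs = 5P - 97.
Equate the new curves: 69 - 2P = 5P - 97, giving 166 = 7P, P = 166/7 ≈ 23.7143, q = 151/7 ≈ 21.5714.
ΔP = 23.7143 − 28 = -4.29.

-4.29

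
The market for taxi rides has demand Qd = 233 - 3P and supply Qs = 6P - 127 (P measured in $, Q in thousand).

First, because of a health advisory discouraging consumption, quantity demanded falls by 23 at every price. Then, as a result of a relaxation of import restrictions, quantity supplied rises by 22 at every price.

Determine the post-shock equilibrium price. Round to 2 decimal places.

35.00

Solve the original market: 233 - 3P = 6P - 127, hence P = 40 and Q = 113.
With the change applied: demand Qd = 210 - 3P, supply Qs = 6P - 105.
Equate the new curves: 210 - 3P = 6P - 105, giving 315 = 9P, P = 35, Q = 105.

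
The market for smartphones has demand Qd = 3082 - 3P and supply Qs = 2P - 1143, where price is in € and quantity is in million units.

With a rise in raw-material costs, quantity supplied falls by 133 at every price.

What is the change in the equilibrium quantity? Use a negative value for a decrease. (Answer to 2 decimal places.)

-79.80

Before the shock: 3082 - 3P = 2P - 1143 ⇒ 4225 = 5P ⇒ P = 845, Q = 547.
The shock moves the curves to Qd = 3082 - 3P and Qs = 2P - 1276.
Equate the new curves: 3082 - 3P = 2P - 1276, giving 4358 = 5P, P = 871.6, Q = 467.2.
ΔQ = 467.2 − 547 = -79.80.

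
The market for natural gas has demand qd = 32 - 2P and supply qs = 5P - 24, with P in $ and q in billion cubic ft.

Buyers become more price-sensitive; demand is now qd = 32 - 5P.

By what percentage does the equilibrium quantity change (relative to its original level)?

Initially, 32 - 2P = 5P - 24, so 56 = 7P and P = 8, q = 16.
With the change applied: demand qd = 32 - 5P, supply qs = 5P - 24.
Equate the new curves: 32 - 5P = 5P - 24, giving 56 = 10P, P = 5.6, q = 4.
%Δq = (4 − 16) / 16 × 100 = -75%.

-75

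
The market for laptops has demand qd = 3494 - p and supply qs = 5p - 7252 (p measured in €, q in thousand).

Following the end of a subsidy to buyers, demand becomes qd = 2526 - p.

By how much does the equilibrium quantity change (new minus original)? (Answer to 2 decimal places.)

Initially, 3494 - p = 5p - 7252, so 10746 = 6p and p = 1791, q = 1703.
After the shift, demand is qd = 2526 - p and supply is qs = 5p - 7252.
New equilibrium: 2526 - p = 5p - 7252 ⇒ 9778 = 6p ⇒ p = 4889/3 ≈ 1629.6667, q = 2689/3 ≈ 896.3333.
Δq = 896.3333 − 1703 = -806.67.

-806.67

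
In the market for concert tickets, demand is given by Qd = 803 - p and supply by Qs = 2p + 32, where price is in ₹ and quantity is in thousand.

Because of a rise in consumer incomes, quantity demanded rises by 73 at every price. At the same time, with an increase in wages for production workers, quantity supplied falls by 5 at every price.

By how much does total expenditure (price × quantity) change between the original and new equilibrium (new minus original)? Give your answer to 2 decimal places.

+27497.00

Original equilibrium: 803 - p = 2p + 32 gives 771 = 3p, so p = 257 and Q = 546.
The shock moves the curves to Qd = 876 - p and Qs = 2p + 27.
Setting them equal: 876 - p = 2p + 27 → 849 = 3p, so p = 283 and Q = 593.
Expenditure moves from 257×546 = 140322 to 283×593 = 167819; change = +27497.00.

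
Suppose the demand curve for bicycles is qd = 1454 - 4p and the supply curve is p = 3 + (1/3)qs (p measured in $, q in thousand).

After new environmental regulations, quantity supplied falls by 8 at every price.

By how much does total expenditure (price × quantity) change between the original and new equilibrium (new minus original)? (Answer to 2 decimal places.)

-254.37

Initially, 1454 - 4p = 3p - 9, so 1463 = 7p and p = 209, q = 618.
After the shift, demand is qd = 1454 - 4p and supply is qs = 3p - 17.
Equate the new curves: 1454 - 4p = 3p - 17, giving 1471 = 7p, p = 1471/7 ≈ 210.1429, q = 4294/7 ≈ 613.4286.
Expenditure moves from 209×618 = 129162 to 210.1429×613.4286 = 128907.6327; change = -254.37.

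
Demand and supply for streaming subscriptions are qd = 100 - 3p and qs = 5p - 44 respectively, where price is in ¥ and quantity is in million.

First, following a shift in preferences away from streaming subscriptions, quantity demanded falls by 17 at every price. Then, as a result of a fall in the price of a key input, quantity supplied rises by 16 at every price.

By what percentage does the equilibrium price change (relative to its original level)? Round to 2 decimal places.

-22.92

Original equilibrium: 100 - 3p = 5p - 44 gives 144 = 8p, so p = 18 and q = 46.
The new curves are qd = 83 - 3p (demand) and qs = 5p - 28 (supply).
Equate the new curves: 83 - 3p = 5p - 28, giving 111 = 8p, p = 13.875, q = 41.375.
%Δp = (13.875 − 18) / 18 × 100 = -22.92%.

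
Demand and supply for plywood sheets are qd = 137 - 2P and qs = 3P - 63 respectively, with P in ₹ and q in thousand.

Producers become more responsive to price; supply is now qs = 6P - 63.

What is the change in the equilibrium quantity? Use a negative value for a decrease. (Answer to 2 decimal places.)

+30.00

Initially, 137 - 2P = 3P - 63, so 200 = 5P and P = 40, q = 57.
The new curves are qd = 137 - 2P (demand) and qs = 6P - 63 (supply).
New equilibrium: 137 - 2P = 6P - 63 ⇒ 200 = 8P ⇒ P = 25, q = 87.
Δq = 87 − 57 = +30.00.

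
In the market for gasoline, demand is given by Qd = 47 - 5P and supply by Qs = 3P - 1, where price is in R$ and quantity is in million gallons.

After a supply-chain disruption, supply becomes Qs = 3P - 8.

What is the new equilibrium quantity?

Solve the original market: 47 - 5P = 3P - 1, hence P = 6 and Q = 17.
The new curves are Qd = 47 - 5P (demand) and Qs = 3P - 8 (supply).
Setting them equal: 47 - 5P = 3P - 8 → 55 = 8P, so P = 6.875 and Q = 12.625.

12.625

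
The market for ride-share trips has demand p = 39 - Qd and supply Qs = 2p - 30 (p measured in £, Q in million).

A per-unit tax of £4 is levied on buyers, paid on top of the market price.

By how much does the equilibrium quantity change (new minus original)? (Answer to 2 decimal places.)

Original equilibrium: 39 - p = 2p - 30 gives 69 = 3p, so p = 23 and Q = 16.
Since buyers pay the price plus the tax, the effective demand curve becomes Qd = 35 - p.
Setting them equal: 35 - p = 2p - 30 → 65 = 3p, so p = 65/3 ≈ 21.6667 and Q = 40/3 ≈ 13.3333.
ΔQ = 13.3333 − 16 = -2.67.

-2.67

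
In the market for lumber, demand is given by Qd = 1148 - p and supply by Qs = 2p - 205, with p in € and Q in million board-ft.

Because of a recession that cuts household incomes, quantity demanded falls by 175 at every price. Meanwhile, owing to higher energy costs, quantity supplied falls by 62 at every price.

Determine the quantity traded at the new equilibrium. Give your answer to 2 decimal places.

Initially, 1148 - p = 2p - 205, so 1353 = 3p and p = 451, Q = 697.
With the change applied: demand Qd = 973 - p, supply Qs = 2p - 267.
Setting them equal: 973 - p = 2p - 267 → 1240 = 3p, so p = 1240/3 ≈ 413.3333 and Q = 1679/3 ≈ 559.6667.

559.67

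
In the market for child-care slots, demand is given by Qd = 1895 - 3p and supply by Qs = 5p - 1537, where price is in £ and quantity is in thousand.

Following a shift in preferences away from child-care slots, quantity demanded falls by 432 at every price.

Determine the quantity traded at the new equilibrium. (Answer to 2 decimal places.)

Initially, 1895 - 3p = 5p - 1537, so 3432 = 8p and p = 429, Q = 608.
The new curves are Qd = 1463 - 3p (demand) and Qs = 5p - 1537 (supply).
Clearing the new market: 1463 - 3p = 5p - 1537, so p = 375 and Q = 338.

338.00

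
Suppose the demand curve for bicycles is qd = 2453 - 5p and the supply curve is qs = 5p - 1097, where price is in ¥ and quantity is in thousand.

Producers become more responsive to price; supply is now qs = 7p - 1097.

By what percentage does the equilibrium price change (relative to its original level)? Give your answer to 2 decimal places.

Solve the original market: 2453 - 5p = 5p - 1097, hence p = 355 and q = 678.
The shock moves the curves to qd = 2453 - 5p and qs = 7p - 1097.
Clearing the new market: 2453 - 5p = 7p - 1097, so p = 1775/6 ≈ 295.8333 and q = 5843/6 ≈ 973.8333.
%Δp = (295.8333 − 355) / 355 × 100 = -16.67%.

-16.67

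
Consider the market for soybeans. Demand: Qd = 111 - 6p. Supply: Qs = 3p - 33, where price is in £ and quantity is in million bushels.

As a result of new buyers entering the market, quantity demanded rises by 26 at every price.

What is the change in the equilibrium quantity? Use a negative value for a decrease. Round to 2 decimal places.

Before the shock: 111 - 6p = 3p - 33 ⇒ 144 = 9p ⇒ p = 16, Q = 15.
After the shift, demand is Qd = 137 - 6p and supply is Qs = 3p - 33.
Clearing the new market: 137 - 6p = 3p - 33, so p = 170/9 ≈ 18.8889 and Q = 71/3 ≈ 23.6667.
ΔQ = 23.6667 − 15 = +8.67.

+8.67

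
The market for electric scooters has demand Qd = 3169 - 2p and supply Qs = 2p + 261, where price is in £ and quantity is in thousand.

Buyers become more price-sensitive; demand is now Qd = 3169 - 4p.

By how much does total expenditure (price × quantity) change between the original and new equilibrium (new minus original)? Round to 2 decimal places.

-650503.44

Initially, 3169 - 2p = 2p + 261, so 2908 = 4p and p = 727, Q = 1715.
After the shift, demand is Qd = 3169 - 4p and supply is Qs = 2p + 261.
Setting them equal: 3169 - 4p = 2p + 261 → 2908 = 6p, so p = 1454/3 ≈ 484.6667 and Q = 3691/3 ≈ 1230.3333.
Expenditure moves from 727×1715 = 1246805 to 484.6667×1230.3333 = 596301.5556; change = -650503.44.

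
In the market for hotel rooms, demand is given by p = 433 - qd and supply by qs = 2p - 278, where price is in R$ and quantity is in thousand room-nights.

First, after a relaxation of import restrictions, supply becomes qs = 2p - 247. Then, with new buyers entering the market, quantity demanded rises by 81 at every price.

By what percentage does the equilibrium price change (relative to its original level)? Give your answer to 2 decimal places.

Initially, 433 - p = 2p - 278, so 711 = 3p and p = 237, q = 196.
The shock moves the curves to qd = 514 - p and qs = 2p - 247.
Clearing the new market: 514 - p = 2p - 247, so p = 761/3 ≈ 253.6667 and q = 781/3 ≈ 260.3333.
%Δp = (253.6667 − 237) / 237 × 100 = +7.03%.

+7.03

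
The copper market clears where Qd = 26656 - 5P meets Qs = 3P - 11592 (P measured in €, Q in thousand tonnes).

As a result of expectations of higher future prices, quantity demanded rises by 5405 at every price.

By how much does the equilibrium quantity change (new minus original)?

+2026.875

Before the shock: 26656 - 5P = 3P - 11592 ⇒ 38248 = 8P ⇒ P = 4781, Q = 2751.
The shock moves the curves to Qd = 32061 - 5P and Qs = 3P - 11592.
Setting them equal: 32061 - 5P = 3P - 11592 → 43653 = 8P, so P = 5456.625 and Q = 4777.875.
ΔQ = 4777.875 − 2751 = +2026.875.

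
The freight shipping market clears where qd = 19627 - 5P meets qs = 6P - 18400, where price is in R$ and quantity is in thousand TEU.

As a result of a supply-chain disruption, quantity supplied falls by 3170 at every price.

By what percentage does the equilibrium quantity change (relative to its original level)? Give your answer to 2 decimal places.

-61.52

Before the shock: 19627 - 5P = 6P - 18400 ⇒ 38027 = 11P ⇒ P = 3457, q = 2342.
With the change applied: demand qd = 19627 - 5P, supply qs = 6P - 21570.
Clearing the new market: 19627 - 5P = 6P - 21570, so P = 41197/11 ≈ 3745.1818 and q = 9912/11 ≈ 901.0909.
%Δq = (901.0909 − 2342) / 2342 × 100 = -61.52%.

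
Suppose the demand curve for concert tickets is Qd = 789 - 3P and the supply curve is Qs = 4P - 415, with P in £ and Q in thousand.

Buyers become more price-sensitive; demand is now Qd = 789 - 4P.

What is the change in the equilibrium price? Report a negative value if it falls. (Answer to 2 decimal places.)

-21.50

Solve the original market: 789 - 3P = 4P - 415, hence P = 172 and Q = 273.
After the shift, demand is Qd = 789 - 4P and supply is Qs = 4P - 415.
Clearing the new market: 789 - 4P = 4P - 415, so P = 150.5 and Q = 187.
ΔP = 150.5 − 172 = -21.50.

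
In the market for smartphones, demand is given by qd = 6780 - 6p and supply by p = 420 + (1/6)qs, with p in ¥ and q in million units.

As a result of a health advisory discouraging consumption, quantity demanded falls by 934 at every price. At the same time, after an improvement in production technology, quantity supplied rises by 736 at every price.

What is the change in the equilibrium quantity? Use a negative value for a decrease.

-99

Original equilibrium: 6780 - 6p = 6p - 2520 gives 9300 = 12p, so p = 775 and q = 2130.
The shock moves the curves to qd = 5846 - 6p and qs = 6p - 1784.
New equilibrium: 5846 - 6p = 6p - 1784 ⇒ 7630 = 12p ⇒ p = 3815/6 ≈ 635.8333, q = 2031.
Δq = 2031 − 2130 = -99.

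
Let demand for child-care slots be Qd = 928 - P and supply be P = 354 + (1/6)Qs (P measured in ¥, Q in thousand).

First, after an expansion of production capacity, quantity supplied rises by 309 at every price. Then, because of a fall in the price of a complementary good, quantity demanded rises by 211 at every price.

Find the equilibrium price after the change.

Before the shock: 928 - P = 6P - 2124 ⇒ 3052 = 7P ⇒ P = 436, Q = 492.
The shock moves the curves to Qd = 1139 - P and Qs = 6P - 1815.
Clearing the new market: 1139 - P = 6P - 1815, so P = 422 and Q = 717.

422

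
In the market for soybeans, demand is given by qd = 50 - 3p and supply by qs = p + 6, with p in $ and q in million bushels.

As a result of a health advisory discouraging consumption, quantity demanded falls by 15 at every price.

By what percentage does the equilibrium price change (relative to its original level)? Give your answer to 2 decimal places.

Solve the original market: 50 - 3p = p + 6, hence p = 11 and q = 17.
After the shift, demand is qd = 35 - 3p and supply is qs = p + 6.
Setting them equal: 35 - 3p = p + 6 → 29 = 4p, so p = 7.25 and q = 13.25.
%Δp = (7.25 − 11) / 11 × 100 = -34.09%.

-34.09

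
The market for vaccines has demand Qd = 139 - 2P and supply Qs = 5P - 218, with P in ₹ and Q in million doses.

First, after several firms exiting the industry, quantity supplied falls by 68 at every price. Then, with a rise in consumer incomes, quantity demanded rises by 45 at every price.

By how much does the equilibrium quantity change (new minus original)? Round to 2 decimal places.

Original equilibrium: 139 - 2P = 5P - 218 gives 357 = 7P, so P = 51 and Q = 37.
The new curves are Qd = 184 - 2P (demand) and Qs = 5P - 286 (supply).
Clearing the new market: 184 - 2P = 5P - 286, so P = 470/7 ≈ 67.1429 and Q = 348/7 ≈ 49.7143.
ΔQ = 49.7143 − 37 = +12.71.

+12.71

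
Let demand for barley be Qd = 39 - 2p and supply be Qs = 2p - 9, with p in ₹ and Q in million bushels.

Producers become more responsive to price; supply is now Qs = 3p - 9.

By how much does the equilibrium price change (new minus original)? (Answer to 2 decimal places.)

Solve the original market: 39 - 2p = 2p - 9, hence p = 12 and Q = 15.
The new curves are Qd = 39 - 2p (demand) and Qs = 3p - 9 (supply).
Setting them equal: 39 - 2p = 3p - 9 → 48 = 5p, so p = 9.6 and Q = 19.8.
Δp = 9.6 − 12 = -2.40.

-2.40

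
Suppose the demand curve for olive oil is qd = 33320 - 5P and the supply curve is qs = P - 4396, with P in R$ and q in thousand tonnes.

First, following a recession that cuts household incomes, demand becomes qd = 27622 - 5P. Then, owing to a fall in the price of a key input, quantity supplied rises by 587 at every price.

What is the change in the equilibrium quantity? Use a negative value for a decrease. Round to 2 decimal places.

-460.50

Solve the original market: 33320 - 5P = P - 4396, hence P = 6286 and q = 1890.
The new curves are qd = 27622 - 5P (demand) and qs = P - 3809 (supply).
Setting them equal: 27622 - 5P = P - 3809 → 31431 = 6P, so P = 5238.5 and q = 1429.5.
Δq = 1429.5 − 1890 = -460.50.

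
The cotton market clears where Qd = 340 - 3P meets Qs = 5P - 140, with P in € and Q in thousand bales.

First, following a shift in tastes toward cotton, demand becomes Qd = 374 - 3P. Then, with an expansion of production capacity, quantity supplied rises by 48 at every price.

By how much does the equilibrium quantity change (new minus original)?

+39.25

Initially, 340 - 3P = 5P - 140, so 480 = 8P and P = 60, Q = 160.
The shock moves the curves to Qd = 374 - 3P and Qs = 5P - 92.
Clearing the new market: 374 - 3P = 5P - 92, so P = 58.25 and Q = 199.25.
ΔQ = 199.25 − 160 = +39.25.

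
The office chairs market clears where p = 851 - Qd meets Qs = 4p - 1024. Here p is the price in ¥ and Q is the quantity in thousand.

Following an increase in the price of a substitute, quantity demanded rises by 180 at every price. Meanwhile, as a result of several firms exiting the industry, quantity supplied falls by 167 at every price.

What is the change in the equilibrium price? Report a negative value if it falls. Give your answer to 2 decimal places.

+69.40

Initially, 851 - p = 4p - 1024, so 1875 = 5p and p = 375, Q = 476.
The shock moves the curves to Qd = 1031 - p and Qs = 4p - 1191.
Setting them equal: 1031 - p = 4p - 1191 → 2222 = 5p, so p = 444.4 and Q = 586.6.
Δp = 444.4 − 375 = +69.40.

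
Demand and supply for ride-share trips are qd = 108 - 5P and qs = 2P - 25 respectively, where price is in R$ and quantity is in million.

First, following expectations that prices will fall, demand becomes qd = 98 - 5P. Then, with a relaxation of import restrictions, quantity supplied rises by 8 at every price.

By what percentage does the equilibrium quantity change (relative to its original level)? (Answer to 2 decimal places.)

+21.98

Original equilibrium: 108 - 5P = 2P - 25 gives 133 = 7P, so P = 19 and q = 13.
After the shift, demand is qd = 98 - 5P and supply is qs = 2P - 17.
Equate the new curves: 98 - 5P = 2P - 17, giving 115 = 7P, P = 115/7 ≈ 16.4286, q = 111/7 ≈ 15.8571.
%Δq = (15.8571 − 13) / 13 × 100 = +21.98%.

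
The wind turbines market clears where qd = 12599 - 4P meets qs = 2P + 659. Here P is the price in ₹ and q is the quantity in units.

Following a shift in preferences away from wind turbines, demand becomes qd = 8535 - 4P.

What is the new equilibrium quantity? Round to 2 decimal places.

Before the shock: 12599 - 4P = 2P + 659 ⇒ 11940 = 6P ⇒ P = 1990, q = 4639.
The new curves are qd = 8535 - 4P (demand) and qs = 2P + 659 (supply).
Setting them equal: 8535 - 4P = 2P + 659 → 7876 = 6P, so P = 3938/3 ≈ 1312.6667 and q = 9853/3 ≈ 3284.3333.

3284.33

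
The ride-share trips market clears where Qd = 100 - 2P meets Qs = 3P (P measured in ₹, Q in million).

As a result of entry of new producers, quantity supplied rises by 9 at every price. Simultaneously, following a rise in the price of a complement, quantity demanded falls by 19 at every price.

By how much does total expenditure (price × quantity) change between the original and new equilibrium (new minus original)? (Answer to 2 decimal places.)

Initially, 100 - 2P = 3P, so 100 = 5P and P = 20, Q = 60.
The new curves are Qd = 81 - 2P (demand) and Qs = 3P + 9 (supply).
Clearing the new market: 81 - 2P = 3P + 9, so P = 14.4 and Q = 52.2.
Expenditure moves from 20×60 = 1200 to 14.4×52.2 = 751.68; change = -448.32.

-448.32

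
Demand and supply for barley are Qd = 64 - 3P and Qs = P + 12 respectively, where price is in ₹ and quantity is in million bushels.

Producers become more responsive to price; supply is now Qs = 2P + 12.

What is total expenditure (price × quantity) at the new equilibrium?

Solve the original market: 64 - 3P = P + 12, hence P = 13 and Q = 25.
The new curves are Qd = 64 - 3P (demand) and Qs = 2P + 12 (supply).
New equilibrium: 64 - 3P = 2P + 12 ⇒ 52 = 5P ⇒ P = 10.4, Q = 32.8.
New expenditure = 10.4 × 32.8 = 341.12.

341.12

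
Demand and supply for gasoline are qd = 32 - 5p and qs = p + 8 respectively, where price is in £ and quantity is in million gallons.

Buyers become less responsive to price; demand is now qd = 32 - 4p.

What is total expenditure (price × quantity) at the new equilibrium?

Original equilibrium: 32 - 5p = p + 8 gives 24 = 6p, so p = 4 and q = 12.
The new curves are qd = 32 - 4p (demand) and qs = p + 8 (supply).
Equate the new curves: 32 - 4p = p + 8, giving 24 = 5p, p = 4.8, q = 12.8.
New expenditure = 4.8 × 12.8 = 61.44.

61.44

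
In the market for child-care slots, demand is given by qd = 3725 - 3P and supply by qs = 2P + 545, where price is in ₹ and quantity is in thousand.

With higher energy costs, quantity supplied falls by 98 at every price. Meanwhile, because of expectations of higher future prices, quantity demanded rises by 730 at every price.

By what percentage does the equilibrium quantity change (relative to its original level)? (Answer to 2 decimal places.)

Before the shock: 3725 - 3P = 2P + 545 ⇒ 3180 = 5P ⇒ P = 636, q = 1817.
After the shift, demand is qd = 4455 - 3P and supply is qs = 2P + 447.
Clearing the new market: 4455 - 3P = 2P + 447, so P = 801.6 and q = 2050.2.
%Δq = (2050.2 − 1817) / 1817 × 100 = +12.83%.

+12.83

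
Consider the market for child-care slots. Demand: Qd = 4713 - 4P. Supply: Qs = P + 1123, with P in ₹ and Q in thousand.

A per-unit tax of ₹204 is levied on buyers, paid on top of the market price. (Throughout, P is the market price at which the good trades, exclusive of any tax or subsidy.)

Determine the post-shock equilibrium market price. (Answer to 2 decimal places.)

554.80

Before the shock: 4713 - 4P = P + 1123 ⇒ 3590 = 5P ⇒ P = 718, Q = 1841.
Since buyers pay the price plus the tax, the effective demand curve becomes Qd = 3897 - 4P.
Setting them equal: 3897 - 4P = P + 1123 → 2774 = 5P, so P = 554.8 and Q = 1677.8.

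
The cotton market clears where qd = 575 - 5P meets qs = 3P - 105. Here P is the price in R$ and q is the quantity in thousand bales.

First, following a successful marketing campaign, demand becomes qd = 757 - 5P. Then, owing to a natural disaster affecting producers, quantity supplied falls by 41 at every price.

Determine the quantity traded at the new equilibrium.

192.625

Initially, 575 - 5P = 3P - 105, so 680 = 8P and P = 85, q = 150.
The shock moves the curves to qd = 757 - 5P and qs = 3P - 146.
Equate the new curves: 757 - 5P = 3P - 146, giving 903 = 8P, P = 112.875, q = 192.625.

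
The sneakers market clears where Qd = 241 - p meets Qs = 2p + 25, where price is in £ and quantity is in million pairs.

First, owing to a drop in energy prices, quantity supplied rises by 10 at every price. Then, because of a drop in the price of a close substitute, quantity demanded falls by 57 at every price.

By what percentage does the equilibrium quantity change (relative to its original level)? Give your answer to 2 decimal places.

Before the shock: 241 - p = 2p + 25 ⇒ 216 = 3p ⇒ p = 72, Q = 169.
The new curves are Qd = 184 - p (demand) and Qs = 2p + 35 (supply).
Setting them equal: 184 - p = 2p + 35 → 149 = 3p, so p = 149/3 ≈ 49.6667 and Q = 403/3 ≈ 134.3333.
%ΔQ = (134.3333 − 169) / 169 × 100 = -20.51%.

-20.51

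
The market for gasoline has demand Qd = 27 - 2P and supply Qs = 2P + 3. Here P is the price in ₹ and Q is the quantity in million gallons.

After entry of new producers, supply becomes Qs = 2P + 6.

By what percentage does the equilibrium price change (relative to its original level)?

-12.5

Before the shock: 27 - 2P = 2P + 3 ⇒ 24 = 4P ⇒ P = 6, Q = 15.
The shock moves the curves to Qd = 27 - 2P and Qs = 2P + 6.
Setting them equal: 27 - 2P = 2P + 6 → 21 = 4P, so P = 5.25 and Q = 16.5.
%ΔP = (5.25 − 6) / 6 × 100 = -12.5%.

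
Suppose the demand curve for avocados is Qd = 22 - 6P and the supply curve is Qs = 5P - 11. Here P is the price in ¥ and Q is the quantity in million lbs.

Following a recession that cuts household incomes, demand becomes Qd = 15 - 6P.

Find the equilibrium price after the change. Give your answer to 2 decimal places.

2.36

Original equilibrium: 22 - 6P = 5P - 11 gives 33 = 11P, so P = 3 and Q = 4.
The shock moves the curves to Qd = 15 - 6P and Qs = 5P - 11.
New equilibrium: 15 - 6P = 5P - 11 ⇒ 26 = 11P ⇒ P = 26/11 ≈ 2.3636, Q = 9/11 ≈ 0.8182.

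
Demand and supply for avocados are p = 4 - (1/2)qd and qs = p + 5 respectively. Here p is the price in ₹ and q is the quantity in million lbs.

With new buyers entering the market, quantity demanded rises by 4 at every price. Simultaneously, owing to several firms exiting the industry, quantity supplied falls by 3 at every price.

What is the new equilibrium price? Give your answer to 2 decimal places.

3.33

Original equilibrium: 8 - 2p = p + 5 gives 3 = 3p, so p = 1 and q = 6.
The shock moves the curves to qd = 12 - 2p and qs = p + 2.
New equilibrium: 12 - 2p = p + 2 ⇒ 10 = 3p ⇒ p = 10/3 ≈ 3.3333, q = 16/3 ≈ 5.3333.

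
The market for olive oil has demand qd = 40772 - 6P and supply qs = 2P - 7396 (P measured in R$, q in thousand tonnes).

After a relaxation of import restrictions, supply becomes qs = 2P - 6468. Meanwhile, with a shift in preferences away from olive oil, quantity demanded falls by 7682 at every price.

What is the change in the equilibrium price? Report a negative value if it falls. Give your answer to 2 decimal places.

-1076.25

Initially, 40772 - 6P = 2P - 7396, so 48168 = 8P and P = 6021, q = 4646.
After the shift, demand is qd = 33090 - 6P and supply is qs = 2P - 6468.
Clearing the new market: 33090 - 6P = 2P - 6468, so P = 4944.75 and q = 3421.5.
ΔP = 4944.75 − 6021 = -1076.25.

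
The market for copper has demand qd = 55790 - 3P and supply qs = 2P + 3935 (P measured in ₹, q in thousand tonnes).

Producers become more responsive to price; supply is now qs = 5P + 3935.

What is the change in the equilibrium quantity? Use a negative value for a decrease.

Initially, 55790 - 3P = 2P + 3935, so 51855 = 5P and P = 10371, q = 24677.
After the shift, demand is qd = 55790 - 3P and supply is qs = 5P + 3935.
Clearing the new market: 55790 - 3P = 5P + 3935, so P = 6481.875 and q = 36344.375.
Δq = 36344.375 − 24677 = +11667.375.

+11667.375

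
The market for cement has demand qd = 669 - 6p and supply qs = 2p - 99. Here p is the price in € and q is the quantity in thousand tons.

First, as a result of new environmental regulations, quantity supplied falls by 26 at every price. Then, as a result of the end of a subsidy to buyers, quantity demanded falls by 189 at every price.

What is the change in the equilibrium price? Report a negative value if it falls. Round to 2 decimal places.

-20.38

Solve the original market: 669 - 6p = 2p - 99, hence p = 96 and q = 93.
The shock moves the curves to qd = 480 - 6p and qs = 2p - 125.
Equate the new curves: 480 - 6p = 2p - 125, giving 605 = 8p, p = 75.625, q = 26.25.
Δp = 75.625 − 96 = -20.38.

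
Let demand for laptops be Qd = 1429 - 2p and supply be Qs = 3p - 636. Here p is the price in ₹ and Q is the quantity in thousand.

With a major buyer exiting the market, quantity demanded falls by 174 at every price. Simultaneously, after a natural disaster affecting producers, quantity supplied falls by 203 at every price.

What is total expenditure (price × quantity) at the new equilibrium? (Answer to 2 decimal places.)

174807.12

Before the shock: 1429 - 2p = 3p - 636 ⇒ 2065 = 5p ⇒ p = 413, Q = 603.
The new curves are Qd = 1255 - 2p (demand) and Qs = 3p - 839 (supply).
Equate the new curves: 1255 - 2p = 3p - 839, giving 2094 = 5p, p = 418.8, Q = 417.4.
New expenditure = 418.8 × 417.4 = 174807.12.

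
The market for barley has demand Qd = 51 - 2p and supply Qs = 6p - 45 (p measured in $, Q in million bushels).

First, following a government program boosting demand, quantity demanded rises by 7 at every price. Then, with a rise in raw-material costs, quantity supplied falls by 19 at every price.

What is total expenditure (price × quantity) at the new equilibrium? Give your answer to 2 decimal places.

419.38

Initially, 51 - 2p = 6p - 45, so 96 = 8p and p = 12, Q = 27.
With the change applied: demand Qd = 58 - 2p, supply Qs = 6p - 64.
New equilibrium: 58 - 2p = 6p - 64 ⇒ 122 = 8p ⇒ p = 15.25, Q = 27.5.
New expenditure = 15.25 × 27.5 = 419.38.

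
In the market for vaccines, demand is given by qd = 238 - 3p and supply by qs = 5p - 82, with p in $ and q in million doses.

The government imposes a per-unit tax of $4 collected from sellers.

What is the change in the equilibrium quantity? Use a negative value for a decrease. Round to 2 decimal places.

-7.50

Before the shock: 238 - 3p = 5p - 82 ⇒ 320 = 8p ⇒ p = 40, q = 118.
Since sellers keep the price net of the tax, the effective supply curve becomes qs = 5p - 102.
Clearing the new market: 238 - 3p = 5p - 102, so p = 42.5 and q = 110.5.
Δq = 110.5 − 118 = -7.50.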